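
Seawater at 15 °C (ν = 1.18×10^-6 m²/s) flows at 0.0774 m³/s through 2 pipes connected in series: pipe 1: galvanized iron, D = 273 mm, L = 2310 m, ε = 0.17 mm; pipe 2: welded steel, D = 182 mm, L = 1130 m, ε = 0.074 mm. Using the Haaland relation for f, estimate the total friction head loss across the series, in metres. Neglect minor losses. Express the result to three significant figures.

Pipe 1: V = 1.322 m/s, Re = 3.06×10^5, ε/D = 6.23×10^-4, f = 0.01873, h_1 = f(L/D)V²/2g = 14.12 m
Pipe 2: V = 2.975 m/s, Re = 4.59×10^5, ε/D = 4.07×10^-4, f = 0.01703, h_2 = f(L/D)V²/2g = 47.71 m
Series → Q common, losses add: H = Σh = 61.83 m

H ≈ 61.8 m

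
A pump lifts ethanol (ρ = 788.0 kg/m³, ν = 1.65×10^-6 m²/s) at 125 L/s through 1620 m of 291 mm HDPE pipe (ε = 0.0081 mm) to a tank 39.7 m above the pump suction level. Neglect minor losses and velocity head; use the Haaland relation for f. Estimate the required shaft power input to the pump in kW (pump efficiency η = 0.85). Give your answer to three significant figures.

P_shaft ≈ 61.5 kW

V = 4Q/(πD²) = 1.879 m/s; Re = 3.31×10^5; ε/D = 2.78×10^-5; f = 0.01433
h_f = f(L/D)V²/2g = 14.36 m
Total head H = z + h_f = 39.7 + 14.36 = 54.06 m
P_hyd = ρgQH = 788.0·9.81·0.125·54.06 = 52.24 kW
P_shaft = P_hyd/η = 52.24/0.85 = 61.46 kW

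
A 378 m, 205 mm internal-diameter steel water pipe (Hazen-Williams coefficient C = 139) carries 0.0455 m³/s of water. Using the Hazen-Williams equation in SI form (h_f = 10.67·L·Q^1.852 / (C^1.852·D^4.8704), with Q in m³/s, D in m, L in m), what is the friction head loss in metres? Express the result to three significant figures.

h_f = 10.67·378·0.0455^1.852 / (139^1.852·0.205^4.8704) = 3.188 m

h_f ≈ 3.19 m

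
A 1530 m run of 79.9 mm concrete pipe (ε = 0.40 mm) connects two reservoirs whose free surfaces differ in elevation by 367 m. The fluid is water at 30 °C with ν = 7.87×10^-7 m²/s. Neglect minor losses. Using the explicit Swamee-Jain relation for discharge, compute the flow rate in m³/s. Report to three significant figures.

Swamee-Jain (Type II): Q = -0.965·√(gD⁵h_f/L)·ln[ε/(3.7D) + √(3.17ν²L/(gD³h_f))]
√(gD⁵h_f/L) = √(9.81·0.0799⁵·367/1530) = 0.002768
ε/(3.7D) = 0.00135; √(3.17ν²L/(gD³h_f)) = 4.04×10^-5
Q = -0.965·0.002768·ln(0.001393) = 0.01757 m³/s
Check: V = 3.50 m/s, Re = 3.56×10^5, f = 0.03077, h_f = 369 m ≈ 367 m ✓

Q ≈ 0.0176 m³/s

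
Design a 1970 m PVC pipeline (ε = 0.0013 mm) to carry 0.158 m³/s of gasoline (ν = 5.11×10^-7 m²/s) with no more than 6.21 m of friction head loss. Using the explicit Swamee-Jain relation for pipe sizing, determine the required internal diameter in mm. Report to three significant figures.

Swamee-Jain (Type III): D = 0.66·[ε^1.25·(LQ²/(gh_f))^4.75 + ν·Q^9.4·(L/(gh_f))^5.2]^0.04
LQ²/(gh_f) = 0.8073; L/(gh_f) = 32.34
Term 1 = ε^1.25·(…)^4.75 = 1.59×10^-8; Term 2 = ν·Q^9.4·(…)^5.2 = 1.06×10^-6
D = 0.66·(1.59×10^-8 + 1.06×10^-6)^0.04 = 0.3809 m = 381 mm
Check: V = 1.39 m/s, Re = 1.03×10^6, f = 0.01163, h_f = 5.89 m ≈ 6.21 m ✓

D ≈ 381 mm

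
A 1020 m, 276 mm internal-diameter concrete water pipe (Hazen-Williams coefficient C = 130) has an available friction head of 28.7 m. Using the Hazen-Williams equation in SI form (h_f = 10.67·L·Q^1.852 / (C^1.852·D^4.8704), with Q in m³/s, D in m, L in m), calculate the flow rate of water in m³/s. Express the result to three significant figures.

Q ≈ 0.178 m³/s

Rearranging: Q = [h_f·C^1.852·D^4.8704 / (10.67·L)]^(1/1.852)
Q = [28.7·130^1.852·0.276^4.8704 / (10.67·1020)]^0.540 = 0.1783 m³/s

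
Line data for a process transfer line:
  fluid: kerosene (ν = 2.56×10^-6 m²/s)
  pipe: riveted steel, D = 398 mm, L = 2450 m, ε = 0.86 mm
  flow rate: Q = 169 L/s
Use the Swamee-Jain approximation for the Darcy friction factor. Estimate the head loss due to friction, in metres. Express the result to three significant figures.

V = 4Q/(πD²) = 4·0.169/(π·0.398²) = 1.358 m/s
Re = VD/ν = 1.358·0.398/2.56×10^-6 = 2.11×10^5 → turbulent
ε/D = 0.86/398 = 0.00216
Swamee-Jain: f = 0.02488
h_f = f(L/D)V²/(2g) = 0.02488·(2450/0.398)·1.358²/(2·9.81) = 14.41 m

h_f ≈ 14.4 m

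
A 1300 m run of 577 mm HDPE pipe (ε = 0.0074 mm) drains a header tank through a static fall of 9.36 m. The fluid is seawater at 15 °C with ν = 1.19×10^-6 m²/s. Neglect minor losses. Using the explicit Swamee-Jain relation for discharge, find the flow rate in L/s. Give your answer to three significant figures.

Swamee-Jain (Type II): Q = -0.965·√(gD⁵h_f/L)·ln[ε/(3.7D) + √(3.17ν²L/(gD³h_f))]
√(gD⁵h_f/L) = √(9.81·0.577⁵·9.36/1300) = 0.06721
ε/(3.7D) = 3.47×10^-6; √(3.17ν²L/(gD³h_f)) = 1.82×10^-5
Q = -0.965·0.06721·ln(2.166×10^-5) = 0.6966 m³/s
Check: V = 2.66 m/s, Re = 1.29×10^6, f = 0.01149, h_f = 9.36 m ≈ 9.36 m ✓

Q ≈ 697 L/s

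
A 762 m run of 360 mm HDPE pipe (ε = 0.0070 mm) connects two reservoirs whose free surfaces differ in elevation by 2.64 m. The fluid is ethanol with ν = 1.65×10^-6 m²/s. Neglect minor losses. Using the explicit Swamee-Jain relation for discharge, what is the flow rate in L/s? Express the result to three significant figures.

Q ≈ 131 L/s

Swamee-Jain (Type II): Q = -0.965·√(gD⁵h_f/L)·ln[ε/(3.7D) + √(3.17ν²L/(gD³h_f))]
√(gD⁵h_f/L) = √(9.81·0.360⁵·2.64/762) = 0.01434
ε/(3.7D) = 5.26×10^-6; √(3.17ν²L/(gD³h_f)) = 7.38×10^-5
Q = -0.965·0.01434·ln(7.903×10^-5) = 0.1307 m³/s
Check: V = 1.28 m/s, Re = 2.80×10^5, f = 0.01478, h_f = 2.63 m ≈ 2.64 m ✓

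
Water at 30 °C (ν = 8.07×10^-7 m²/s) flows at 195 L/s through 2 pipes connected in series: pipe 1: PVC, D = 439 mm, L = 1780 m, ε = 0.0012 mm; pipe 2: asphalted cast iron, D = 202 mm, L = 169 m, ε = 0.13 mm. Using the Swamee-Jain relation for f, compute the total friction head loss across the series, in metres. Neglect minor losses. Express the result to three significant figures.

Pipe 1: V = 1.288 m/s, Re = 7.01×10^5, ε/D = 2.73×10^-6, f = 0.01239, h_1 = f(L/D)V²/2g = 4.249 m
Pipe 2: V = 6.085 m/s, Re = 1.52×10^6, ε/D = 6.44×10^-4, f = 0.01804, h_2 = f(L/D)V²/2g = 28.49 m
Series → Q common, losses add: H = Σh = 32.74 m

H ≈ 32.7 m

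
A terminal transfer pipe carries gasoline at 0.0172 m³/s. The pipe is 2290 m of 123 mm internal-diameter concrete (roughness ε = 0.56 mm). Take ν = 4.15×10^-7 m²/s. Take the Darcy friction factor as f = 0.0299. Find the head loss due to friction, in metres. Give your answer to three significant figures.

V = 4Q/(πD²) = 4·0.0172/(π·0.123²) = 1.448 m/s
h_f = f(L/D)V²/(2g) = 0.02990·(2290/0.123)·1.448²/(2·9.81) = 59.45 m

h_f ≈ 59.5 m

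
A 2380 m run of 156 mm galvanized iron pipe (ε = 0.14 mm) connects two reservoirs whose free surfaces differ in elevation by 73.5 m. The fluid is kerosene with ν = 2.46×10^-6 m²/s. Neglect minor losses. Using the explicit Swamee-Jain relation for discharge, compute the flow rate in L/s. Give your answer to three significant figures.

Swamee-Jain (Type II): Q = -0.965·√(gD⁵h_f/L)·ln[ε/(3.7D) + √(3.17ν²L/(gD³h_f))]
√(gD⁵h_f/L) = √(9.81·0.156⁵·73.5/2380) = 0.005291
ε/(3.7D) = 2.43×10^-4; √(3.17ν²L/(gD³h_f)) = 1.29×10^-4
Q = -0.965·0.005291·ln(3.717×10^-4) = 0.04032 m³/s
Check: V = 2.11 m/s, Re = 1.34×10^5, f = 0.02140, h_f = 74.1 m ≈ 73.5 m ✓

Q ≈ 40.3 L/s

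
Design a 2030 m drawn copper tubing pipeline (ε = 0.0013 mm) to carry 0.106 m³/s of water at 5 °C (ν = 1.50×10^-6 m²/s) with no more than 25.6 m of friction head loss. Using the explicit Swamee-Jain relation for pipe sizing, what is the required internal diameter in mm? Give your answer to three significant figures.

Swamee-Jain (Type III): D = 0.66·[ε^1.25·(LQ²/(gh_f))^4.75 + ν·Q^9.4·(L/(gh_f))^5.2]^0.04
LQ²/(gh_f) = 0.09082; L/(gh_f) = 8.083
Term 1 = ε^1.25·(…)^4.75 = 4.94×10^-13; Term 2 = ν·Q^9.4·(…)^5.2 = 5.41×10^-11
D = 0.66·(4.94×10^-13 + 5.41×10^-11)^0.04 = 0.2565 m = 256 mm
Check: V = 2.05 m/s, Re = 3.51×10^5, f = 0.01403, h_f = 23.8 m ≈ 25.6 m ✓

D ≈ 256 mm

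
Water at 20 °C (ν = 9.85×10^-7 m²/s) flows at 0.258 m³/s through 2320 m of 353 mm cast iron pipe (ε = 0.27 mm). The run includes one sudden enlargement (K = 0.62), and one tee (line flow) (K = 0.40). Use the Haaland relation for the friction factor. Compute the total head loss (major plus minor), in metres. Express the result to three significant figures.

H_L ≈ 44.1 m

V = 4Q/(πD²) = 2.636 m/s; V²/2g = 0.3542 m
Re = 9.45×10^5, ε/D = 7.65×10^-4 → f = 0.01879 (Haaland)
Major: h_f = f(L/D)·V²/2g = 0.01879·6572·0.3542 = 43.75 m
Minor: ΣK = 1.02; h_m = ΣK·V²/2g = 0.3613 m
Total H_L = 43.75 + 0.3613 = 44.11 m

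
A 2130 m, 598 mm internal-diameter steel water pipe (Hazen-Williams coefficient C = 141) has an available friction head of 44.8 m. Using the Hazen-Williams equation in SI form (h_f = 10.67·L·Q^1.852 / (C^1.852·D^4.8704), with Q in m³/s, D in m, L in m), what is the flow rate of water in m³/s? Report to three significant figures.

Rearranging: Q = [h_f·C^1.852·D^4.8704 / (10.67·L)]^(1/1.852)
Q = [44.8·141^1.852·0.598^4.8704 / (10.67·2130)]^0.540 = 1.263 m³/s

Q ≈ 1.26 m³/s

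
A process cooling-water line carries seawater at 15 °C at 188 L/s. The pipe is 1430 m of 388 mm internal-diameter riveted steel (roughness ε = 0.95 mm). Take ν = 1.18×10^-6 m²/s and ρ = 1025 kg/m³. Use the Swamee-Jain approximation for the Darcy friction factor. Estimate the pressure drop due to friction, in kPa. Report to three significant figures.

Δp ≈ 120 kPa

V = 4Q/(πD²) = 4·0.188/(π·0.388²) = 1.590 m/s
Re = VD/ν = 1.590·0.388/1.18×10^-6 = 5.23×10^5 → turbulent
ε/D = 0.95/388 = 0.00245
Swamee-Jain: f = 0.02514
h_f = f(L/D)V²/(2g) = 0.02514·(1430/0.388)·1.590²/(2·9.81) = 11.94 m
Δp = ρg·h_f = 1025·9.81·11.94 = 120.1 kPa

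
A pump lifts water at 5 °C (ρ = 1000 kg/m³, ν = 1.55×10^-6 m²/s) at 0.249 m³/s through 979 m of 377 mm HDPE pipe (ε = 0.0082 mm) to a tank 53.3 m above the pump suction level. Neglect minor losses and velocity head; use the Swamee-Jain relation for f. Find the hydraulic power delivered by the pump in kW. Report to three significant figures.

P_hyd ≈ 152 kW

V = 4Q/(πD²) = 2.231 m/s; Re = 5.43×10^5; ε/D = 2.18×10^-5; f = 0.01326
h_f = f(L/D)V²/2g = 8.733 m
Total head H = z + h_f = 53.3 + 8.733 = 62.03 m
P_hyd = ρgQH = 1000·9.81·0.249·62.03 = 151.5 kW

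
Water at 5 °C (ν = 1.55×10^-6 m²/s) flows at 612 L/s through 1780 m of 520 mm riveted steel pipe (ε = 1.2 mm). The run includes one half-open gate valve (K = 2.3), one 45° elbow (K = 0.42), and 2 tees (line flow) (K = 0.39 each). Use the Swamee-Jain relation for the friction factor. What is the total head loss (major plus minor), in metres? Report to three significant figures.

V = 4Q/(πD²) = 2.882 m/s; V²/2g = 0.4233 m
Re = 9.67×10^5, ε/D = 0.00231 → f = 0.02458 (Swamee-Jain)
Major: h_f = f(L/D)·V²/2g = 0.02458·3423·0.4233 = 35.62 m
Minor: ΣK = 3.50; h_m = ΣK·V²/2g = 1.481 m
Total H_L = 35.62 + 1.481 = 37.10 m

H_L ≈ 37.1 m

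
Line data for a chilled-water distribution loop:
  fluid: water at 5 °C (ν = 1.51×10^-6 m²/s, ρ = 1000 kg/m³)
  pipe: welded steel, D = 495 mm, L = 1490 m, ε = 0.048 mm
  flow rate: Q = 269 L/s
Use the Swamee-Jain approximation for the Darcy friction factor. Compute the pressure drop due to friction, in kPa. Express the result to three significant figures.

V = 4Q/(πD²) = 4·0.269/(π·0.495²) = 1.398 m/s
Re = VD/ν = 1.398·0.495/1.51×10^-6 = 4.58×10^5 → turbulent
ε/D = 0.048/495 = 9.70×10^-5
Swamee-Jain: f = 0.01458
h_f = f(L/D)V²/(2g) = 0.01458·(1490/0.495)·1.398²/(2·9.81) = 4.371 m
Δp = ρg·h_f = 1000·9.81·4.371 = 42.88 kPa

Δp ≈ 42.9 kPa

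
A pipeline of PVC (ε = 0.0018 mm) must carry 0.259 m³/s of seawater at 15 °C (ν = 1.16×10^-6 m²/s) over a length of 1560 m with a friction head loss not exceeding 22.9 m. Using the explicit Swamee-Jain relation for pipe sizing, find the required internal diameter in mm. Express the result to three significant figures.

D ≈ 344 mm

Swamee-Jain (Type III): D = 0.66·[ε^1.25·(LQ²/(gh_f))^4.75 + ν·Q^9.4·(L/(gh_f))^5.2]^0.04
LQ²/(gh_f) = 0.4658; L/(gh_f) = 6.944
Term 1 = ε^1.25·(…)^4.75 = 1.75×10^-9; Term 2 = ν·Q^9.4·(…)^5.2 = 8.43×10^-8
D = 0.66·(1.75×10^-9 + 8.43×10^-8)^0.04 = 0.3443 m = 344 mm
Check: V = 2.78 m/s, Re = 8.26×10^5, f = 0.01211, h_f = 21.6 m ≈ 22.9 m ✓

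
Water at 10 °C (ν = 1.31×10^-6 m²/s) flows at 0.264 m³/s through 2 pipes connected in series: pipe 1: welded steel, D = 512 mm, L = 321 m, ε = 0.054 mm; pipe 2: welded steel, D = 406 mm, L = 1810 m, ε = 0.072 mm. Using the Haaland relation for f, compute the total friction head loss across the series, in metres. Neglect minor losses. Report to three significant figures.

H ≈ 14.7 m

Pipe 1: V = 1.282 m/s, Re = 5.01×10^5, ε/D = 1.05×10^-4, f = 0.01432, h_1 = f(L/D)V²/2g = 0.7524 m
Pipe 2: V = 2.039 m/s, Re = 6.32×10^5, ε/D = 1.77×10^-4, f = 0.01478, h_2 = f(L/D)V²/2g = 13.97 m
Series → Q common, losses add: H = Σh = 14.72 m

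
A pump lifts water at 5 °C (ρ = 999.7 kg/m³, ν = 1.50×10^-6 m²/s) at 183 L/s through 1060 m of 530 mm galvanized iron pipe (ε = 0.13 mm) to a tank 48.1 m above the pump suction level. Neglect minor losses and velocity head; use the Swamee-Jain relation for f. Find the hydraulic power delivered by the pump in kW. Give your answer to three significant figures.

P_hyd ≈ 88.4 kW

V = 4Q/(πD²) = 0.8295 m/s; Re = 2.93×10^5; ε/D = 2.45×10^-4; f = 0.01670
h_f = f(L/D)V²/2g = 1.171 m
Total head H = z + h_f = 48.1 + 1.171 = 49.27 m
P_hyd = ρgQH = 999.7·9.81·0.183·49.27 = 88.43 kW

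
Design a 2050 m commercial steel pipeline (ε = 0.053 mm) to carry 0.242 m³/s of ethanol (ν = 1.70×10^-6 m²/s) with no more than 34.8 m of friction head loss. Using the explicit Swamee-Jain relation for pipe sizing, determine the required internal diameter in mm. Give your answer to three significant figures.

D ≈ 340 mm

Swamee-Jain (Type III): D = 0.66·[ε^1.25·(LQ²/(gh_f))^4.75 + ν·Q^9.4·(L/(gh_f))^5.2]^0.04
LQ²/(gh_f) = 0.3517; L/(gh_f) = 6.005
Term 1 = ε^1.25·(…)^4.75 = 3.16×10^-8; Term 2 = ν·Q^9.4·(…)^5.2 = 3.07×10^-8
D = 0.66·(3.16×10^-8 + 3.07×10^-8)^0.04 = 0.3399 m = 340 mm
Check: V = 2.67 m/s, Re = 5.33×10^5, f = 0.01499, h_f = 32.8 m ≈ 34.8 m ✓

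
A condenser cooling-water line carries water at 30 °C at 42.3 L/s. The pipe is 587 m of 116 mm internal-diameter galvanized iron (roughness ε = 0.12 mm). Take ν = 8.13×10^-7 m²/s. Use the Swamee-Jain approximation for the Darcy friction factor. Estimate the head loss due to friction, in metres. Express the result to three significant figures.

V = 4Q/(πD²) = 4·0.0423/(π·0.116²) = 4.003 m/s
Re = VD/ν = 4.003·0.116/8.13×10^-7 = 5.71×10^5 → turbulent
ε/D = 0.12/116 = 0.00103
Swamee-Jain: f = 0.02043
h_f = f(L/D)V²/(2g) = 0.02043·(587/0.116)·4.003²/(2·9.81) = 84.40 m

h_f ≈ 84.4 m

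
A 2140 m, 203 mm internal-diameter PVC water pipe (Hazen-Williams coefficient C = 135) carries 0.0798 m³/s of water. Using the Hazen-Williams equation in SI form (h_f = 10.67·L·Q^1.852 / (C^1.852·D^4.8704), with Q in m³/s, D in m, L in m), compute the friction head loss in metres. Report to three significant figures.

h_f = 10.67·2140·0.0798^1.852 / (135^1.852·0.203^4.8704) = 56.56 m

h_f ≈ 56.6 m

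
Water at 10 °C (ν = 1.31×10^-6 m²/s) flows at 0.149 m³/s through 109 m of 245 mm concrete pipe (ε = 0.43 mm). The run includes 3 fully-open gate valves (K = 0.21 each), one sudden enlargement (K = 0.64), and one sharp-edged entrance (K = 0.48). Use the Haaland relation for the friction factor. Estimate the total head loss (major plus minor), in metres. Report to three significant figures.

V = 4Q/(πD²) = 3.161 m/s; V²/2g = 0.5091 m
Re = 5.91×10^5, ε/D = 0.00176 → f = 0.02297 (Haaland)
Major: h_f = f(L/D)·V²/2g = 0.02297·444.9·0.5091 = 5.204 m
Minor: ΣK = 1.75; h_m = ΣK·V²/2g = 0.8910 m
Total H_L = 5.204 + 0.8910 = 6.095 m

H_L ≈ 6.09 m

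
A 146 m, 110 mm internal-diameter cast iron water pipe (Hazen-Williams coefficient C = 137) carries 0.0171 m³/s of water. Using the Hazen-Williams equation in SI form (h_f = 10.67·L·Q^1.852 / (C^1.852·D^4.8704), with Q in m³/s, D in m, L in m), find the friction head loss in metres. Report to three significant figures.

h_f = 10.67·146·0.0171^1.852 / (137^1.852·0.110^4.8704) = 4.282 m

h_f ≈ 4.28 m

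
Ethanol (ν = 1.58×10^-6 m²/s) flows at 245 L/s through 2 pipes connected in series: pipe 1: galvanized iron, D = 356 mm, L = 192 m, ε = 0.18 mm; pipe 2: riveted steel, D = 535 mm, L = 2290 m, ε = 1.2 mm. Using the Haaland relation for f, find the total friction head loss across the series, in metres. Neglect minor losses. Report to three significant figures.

H ≈ 9.30 m

Pipe 1: V = 2.461 m/s, Re = 5.55×10^5, ε/D = 5.06×10^-4, f = 0.01754, h_1 = f(L/D)V²/2g = 2.920 m
Pipe 2: V = 1.090 m/s, Re = 3.69×10^5, ε/D = 0.00224, f = 0.02460, h_2 = f(L/D)V²/2g = 6.375 m
Series → Q common, losses add: H = Σh = 9.295 m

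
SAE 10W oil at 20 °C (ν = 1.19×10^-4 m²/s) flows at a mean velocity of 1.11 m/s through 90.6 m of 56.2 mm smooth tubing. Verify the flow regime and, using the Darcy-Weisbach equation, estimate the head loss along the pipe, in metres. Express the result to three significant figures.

Re = VD/ν = 1.11·0.05620/1.19×10^-4 = 524 → laminar (Re < 2300)
f = 64/Re = 0.1221
h_f = f(L/D)V²/(2g) = 0.1221·(90.6/0.05620)·1.11²/(2·9.81) = 12.36 m

h_f ≈ 12.4 m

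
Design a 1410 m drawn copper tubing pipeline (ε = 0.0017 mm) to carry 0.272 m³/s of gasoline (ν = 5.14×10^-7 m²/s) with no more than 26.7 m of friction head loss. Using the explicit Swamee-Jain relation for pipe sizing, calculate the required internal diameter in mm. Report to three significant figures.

Swamee-Jain (Type III): D = 0.66·[ε^1.25·(LQ²/(gh_f))^4.75 + ν·Q^9.4·(L/(gh_f))^5.2]^0.04
LQ²/(gh_f) = 0.3983; L/(gh_f) = 5.383
Term 1 = ε^1.25·(…)^4.75 = 7.74×10^-10; Term 2 = ν·Q^9.4·(…)^5.2 = 1.58×10^-8
D = 0.66·(7.74×10^-10 + 1.58×10^-8)^0.04 = 0.3223 m = 322 mm
Check: V = 3.33 m/s, Re = 2.09×10^6, f = 0.01050, h_f = 26.0 m ≈ 26.7 m ✓

D ≈ 322 mm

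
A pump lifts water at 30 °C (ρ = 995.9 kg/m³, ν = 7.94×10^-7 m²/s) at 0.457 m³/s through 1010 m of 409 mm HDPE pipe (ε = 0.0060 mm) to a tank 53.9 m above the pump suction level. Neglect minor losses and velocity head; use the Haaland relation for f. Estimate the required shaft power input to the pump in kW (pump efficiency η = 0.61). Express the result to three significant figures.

V = 4Q/(πD²) = 3.478 m/s; Re = 1.79×10^6; ε/D = 1.47×10^-5; f = 0.01093
h_f = f(L/D)V²/2g = 16.65 m
Total head H = z + h_f = 53.9 + 16.65 = 70.55 m
P_hyd = ρgQH = 995.9·9.81·0.457·70.55 = 315.0 kW
P_shaft = P_hyd/η = 315.0/0.61 = 516.4 kW

P_shaft ≈ 516 kW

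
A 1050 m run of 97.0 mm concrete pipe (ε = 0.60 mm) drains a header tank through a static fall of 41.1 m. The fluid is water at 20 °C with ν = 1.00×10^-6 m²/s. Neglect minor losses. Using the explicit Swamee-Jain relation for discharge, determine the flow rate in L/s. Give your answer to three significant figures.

Swamee-Jain (Type II): Q = -0.965·√(gD⁵h_f/L)·ln[ε/(3.7D) + √(3.17ν²L/(gD³h_f))]
√(gD⁵h_f/L) = √(9.81·0.0970⁵·41.1/1050) = 0.001816
ε/(3.7D) = 0.00167; √(3.17ν²L/(gD³h_f)) = 9.51×10^-5
Q = -0.965·0.001816·ln(0.001767) = 0.01111 m³/s
Check: V = 1.50 m/s, Re = 1.46×10^5, f = 0.03319, h_f = 41.4 m ≈ 41.1 m ✓

Q ≈ 11.1 L/s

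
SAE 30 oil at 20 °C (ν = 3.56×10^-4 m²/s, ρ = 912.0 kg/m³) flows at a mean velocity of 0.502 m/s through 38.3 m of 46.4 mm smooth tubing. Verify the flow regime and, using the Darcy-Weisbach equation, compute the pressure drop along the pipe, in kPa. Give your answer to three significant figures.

Re = VD/ν = 0.502·0.04640/3.56×10^-4 = 65.4 → laminar (Re < 2300)
f = 64/Re = 0.9782
h_f = f(L/D)V²/(2g) = 0.9782·(38.3/0.04640)·0.502²/(2·9.81) = 10.37 m
Δp = ρg·h_f = 912.0·9.81·10.37 = 92.78 kPa

Δp ≈ 92.8 kPa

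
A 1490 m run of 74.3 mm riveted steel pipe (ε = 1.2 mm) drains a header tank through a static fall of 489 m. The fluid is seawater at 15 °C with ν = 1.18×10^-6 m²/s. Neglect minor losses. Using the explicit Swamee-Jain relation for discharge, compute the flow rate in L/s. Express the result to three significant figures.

Swamee-Jain (Type II): Q = -0.965·√(gD⁵h_f/L)·ln[ε/(3.7D) + √(3.17ν²L/(gD³h_f))]
√(gD⁵h_f/L) = √(9.81·0.0743⁵·489/1490) = 0.002700
ε/(3.7D) = 0.00437; √(3.17ν²L/(gD³h_f)) = 5.78×10^-5
Q = -0.965·0.002700·ln(0.004423) = 0.01412 m³/s
Check: V = 3.26 m/s, Re = 2.05×10^5, f = 0.04524, h_f = 491 m ≈ 489 m ✓

Q ≈ 14.1 L/s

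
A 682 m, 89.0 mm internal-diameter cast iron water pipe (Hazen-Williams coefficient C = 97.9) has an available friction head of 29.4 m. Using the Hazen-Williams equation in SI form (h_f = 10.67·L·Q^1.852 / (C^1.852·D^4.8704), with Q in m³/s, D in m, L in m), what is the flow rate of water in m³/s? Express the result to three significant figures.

Q ≈ 0.00862 m³/s

Rearranging: Q = [h_f·C^1.852·D^4.8704 / (10.67·L)]^(1/1.852)
Q = [29.4·97.9^1.852·0.0890^4.8704 / (10.67·682)]^0.540 = 0.008619 m³/s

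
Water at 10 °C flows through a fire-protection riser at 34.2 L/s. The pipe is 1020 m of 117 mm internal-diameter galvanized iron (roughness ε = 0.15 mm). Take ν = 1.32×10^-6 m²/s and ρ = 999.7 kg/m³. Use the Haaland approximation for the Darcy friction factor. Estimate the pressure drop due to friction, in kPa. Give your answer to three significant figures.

Δp ≈ 956 kPa

V = 4Q/(πD²) = 4·0.0342/(π·0.117²) = 3.181 m/s
Re = VD/ν = 3.181·0.117/1.32×10^-6 = 2.82×10^5 → turbulent
ε/D = 0.15/117 = 0.00128
Haaland: f = 0.02168
h_f = f(L/D)V²/(2g) = 0.02168·(1020/0.117)·3.181²/(2·9.81) = 97.49 m
Δp = ρg·h_f = 999.7·9.81·97.49 = 956.1 kPa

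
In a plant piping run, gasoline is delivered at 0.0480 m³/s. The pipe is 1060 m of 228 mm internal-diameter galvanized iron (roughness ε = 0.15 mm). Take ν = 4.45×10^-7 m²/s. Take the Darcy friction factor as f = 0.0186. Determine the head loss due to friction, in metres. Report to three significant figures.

V = 4Q/(πD²) = 4·0.0480/(π·0.228²) = 1.176 m/s
h_f = f(L/D)V²/(2g) = 0.01860·(1060/0.228)·1.176²/(2·9.81) = 6.092 m

h_f ≈ 6.09 m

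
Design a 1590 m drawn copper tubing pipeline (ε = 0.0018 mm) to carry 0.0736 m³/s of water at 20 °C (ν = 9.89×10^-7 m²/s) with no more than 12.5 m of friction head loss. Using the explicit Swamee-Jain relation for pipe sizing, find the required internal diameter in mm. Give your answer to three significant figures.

Swamee-Jain (Type III): D = 0.66·[ε^1.25·(LQ²/(gh_f))^4.75 + ν·Q^9.4·(L/(gh_f))^5.2]^0.04
LQ²/(gh_f) = 0.07024; L/(gh_f) = 12.97
Term 1 = ε^1.25·(…)^4.75 = 2.19×10^-13; Term 2 = ν·Q^9.4·(…)^5.2 = 1.35×10^-11
D = 0.66·(2.19×10^-13 + 1.35×10^-11)^0.04 = 0.2427 m = 243 mm
Check: V = 1.59 m/s, Re = 3.90×10^5, f = 0.01379, h_f = 11.7 m ≈ 12.5 m ✓

D ≈ 243 mm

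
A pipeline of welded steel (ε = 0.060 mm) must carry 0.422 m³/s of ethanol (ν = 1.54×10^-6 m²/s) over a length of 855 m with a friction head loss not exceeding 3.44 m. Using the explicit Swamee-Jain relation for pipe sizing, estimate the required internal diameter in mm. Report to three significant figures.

Swamee-Jain (Type III): D = 0.66·[ε^1.25·(LQ²/(gh_f))^4.75 + ν·Q^9.4·(L/(gh_f))^5.2]^0.04
LQ²/(gh_f) = 4.512; L/(gh_f) = 25.34
Term 1 = ε^1.25·(…)^4.75 = 0.00678; Term 2 = ν·Q^9.4·(…)^5.2 = 0.00922
D = 0.66·(0.00678 + 0.00922)^0.04 = 0.5594 m = 559 mm
Check: V = 1.72 m/s, Re = 6.24×10^5, f = 0.01421, h_f = 3.26 m ≈ 3.44 m ✓

D ≈ 559 mm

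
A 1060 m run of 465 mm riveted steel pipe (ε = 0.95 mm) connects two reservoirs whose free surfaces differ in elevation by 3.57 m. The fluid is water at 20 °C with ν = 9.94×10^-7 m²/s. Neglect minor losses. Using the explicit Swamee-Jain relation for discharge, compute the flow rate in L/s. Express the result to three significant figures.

Swamee-Jain (Type II): Q = -0.965·√(gD⁵h_f/L)·ln[ε/(3.7D) + √(3.17ν²L/(gD³h_f))]
√(gD⁵h_f/L) = √(9.81·0.465⁵·3.57/1060) = 0.02680
ε/(3.7D) = 5.52×10^-4; √(3.17ν²L/(gD³h_f)) = 3.07×10^-5
Q = -0.965·0.02680·ln(5.829×10^-4) = 0.1926 m³/s
Check: V = 1.13 m/s, Re = 5.31×10^5, f = 0.02400, h_f = 3.59 m ≈ 3.57 m ✓

Q ≈ 193 L/s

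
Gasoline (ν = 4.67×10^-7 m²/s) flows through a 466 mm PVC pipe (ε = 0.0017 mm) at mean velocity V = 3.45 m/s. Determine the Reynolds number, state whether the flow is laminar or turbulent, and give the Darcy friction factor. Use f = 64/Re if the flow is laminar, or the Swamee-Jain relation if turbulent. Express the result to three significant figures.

Re ≈ 3.44×10^6; turbulent; f ≈ 0.00972

Re = VD/ν = 3.450·0.466/4.67×10^-7 = 3.44×10^6
Re > 4000 → turbulent; ε/D = 3.65×10^-6
Swamee-Jain: f = 0.009723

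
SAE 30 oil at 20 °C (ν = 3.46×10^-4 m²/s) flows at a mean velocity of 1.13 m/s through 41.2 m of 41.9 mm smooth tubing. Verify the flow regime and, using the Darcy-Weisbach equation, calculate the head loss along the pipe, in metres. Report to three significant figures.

h_f ≈ 29.9 m

Re = VD/ν = 1.13·0.04190/3.46×10^-4 = 137 → laminar (Re < 2300)
f = 64/Re = 0.4677
h_f = f(L/D)V²/(2g) = 0.4677·(41.2/0.04190)·1.13²/(2·9.81) = 29.93 m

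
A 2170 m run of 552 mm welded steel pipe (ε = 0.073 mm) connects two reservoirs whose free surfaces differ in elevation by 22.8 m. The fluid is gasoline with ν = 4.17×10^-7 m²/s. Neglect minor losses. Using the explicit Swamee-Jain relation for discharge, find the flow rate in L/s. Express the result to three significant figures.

Swamee-Jain (Type II): Q = -0.965·√(gD⁵h_f/L)·ln[ε/(3.7D) + √(3.17ν²L/(gD³h_f))]
√(gD⁵h_f/L) = √(9.81·0.552⁵·22.8/2170) = 0.07268
ε/(3.7D) = 3.57×10^-5; √(3.17ν²L/(gD³h_f)) = 5.64×10^-6
Q = -0.965·0.07268·ln(4.138×10^-5) = 0.7079 m³/s
Check: V = 2.96 m/s, Re = 3.92×10^6, f = 0.01308, h_f = 22.9 m ≈ 22.8 m ✓

Q ≈ 708 L/s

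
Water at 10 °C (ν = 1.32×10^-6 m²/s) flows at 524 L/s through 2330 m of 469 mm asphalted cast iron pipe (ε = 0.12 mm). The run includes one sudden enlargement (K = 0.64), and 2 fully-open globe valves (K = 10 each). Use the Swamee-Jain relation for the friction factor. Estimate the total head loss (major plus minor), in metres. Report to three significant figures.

V = 4Q/(πD²) = 3.033 m/s; V²/2g = 0.4689 m
Re = 1.08×10^6, ε/D = 2.56×10^-4 → f = 0.01529 (Swamee-Jain)
Major: h_f = f(L/D)·V²/2g = 0.01529·4968·0.4689 = 35.62 m
Minor: ΣK = 20.6; h_m = ΣK·V²/2g = 9.678 m
Total H_L = 35.62 + 9.678 = 45.30 m

H_L ≈ 45.3 m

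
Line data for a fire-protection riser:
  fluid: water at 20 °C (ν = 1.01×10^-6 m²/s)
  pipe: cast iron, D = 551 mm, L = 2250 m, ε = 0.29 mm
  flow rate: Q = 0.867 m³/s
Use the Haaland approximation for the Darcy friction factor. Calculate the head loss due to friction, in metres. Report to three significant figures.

h_f ≈ 47.2 m

V = 4Q/(πD²) = 4·0.867/(π·0.551²) = 3.636 m/s
Re = VD/ν = 3.636·0.551/1.01×10^-6 = 1.98×10^6 → turbulent
ε/D = 0.29/551 = 5.26×10^-4
Haaland: f = 0.01715
h_f = f(L/D)V²/(2g) = 0.01715·(2250/0.551)·3.636²/(2·9.81) = 47.18 m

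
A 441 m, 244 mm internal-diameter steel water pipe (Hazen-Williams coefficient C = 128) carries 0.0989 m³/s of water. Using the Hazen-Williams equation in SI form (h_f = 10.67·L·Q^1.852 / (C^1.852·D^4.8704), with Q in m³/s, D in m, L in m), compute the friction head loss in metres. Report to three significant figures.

h_f ≈ 7.81 m

h_f = 10.67·441·0.0989^1.852 / (128^1.852·0.244^4.8704) = 7.813 m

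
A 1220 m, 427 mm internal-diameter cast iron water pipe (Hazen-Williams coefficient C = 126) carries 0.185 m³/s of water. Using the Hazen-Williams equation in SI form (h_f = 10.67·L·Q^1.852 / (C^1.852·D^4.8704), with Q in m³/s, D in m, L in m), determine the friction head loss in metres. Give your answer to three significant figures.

h_f ≈ 4.65 m

h_f = 10.67·1220·0.185^1.852 / (126^1.852·0.427^4.8704) = 4.649 m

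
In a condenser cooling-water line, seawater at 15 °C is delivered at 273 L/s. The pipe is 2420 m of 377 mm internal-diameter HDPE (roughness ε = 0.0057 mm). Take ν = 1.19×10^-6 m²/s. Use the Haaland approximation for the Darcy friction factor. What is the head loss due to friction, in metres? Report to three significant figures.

h_f ≈ 24.1 m

V = 4Q/(πD²) = 4·0.273/(π·0.377²) = 2.446 m/s
Re = VD/ν = 2.446·0.377/1.19×10^-6 = 7.75×10^5 → turbulent
ε/D = 0.0057/377 = 1.51×10^-5
Haaland: f = 0.01233
h_f = f(L/D)V²/(2g) = 0.01233·(2420/0.377)·2.446²/(2·9.81) = 24.14 m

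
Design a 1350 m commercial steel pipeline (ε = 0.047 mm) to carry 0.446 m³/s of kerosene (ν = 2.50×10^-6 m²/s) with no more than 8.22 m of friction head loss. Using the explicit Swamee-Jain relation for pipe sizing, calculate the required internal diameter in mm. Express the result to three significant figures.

Swamee-Jain (Type III): D = 0.66·[ε^1.25·(LQ²/(gh_f))^4.75 + ν·Q^9.4·(L/(gh_f))^5.2]^0.04
LQ²/(gh_f) = 3.330; L/(gh_f) = 16.74
Term 1 = ε^1.25·(…)^4.75 = 0.00118; Term 2 = ν·Q^9.4·(…)^5.2 = 0.00292
D = 0.66·(0.00118 + 0.00292)^0.04 = 0.5297 m = 530 mm
Check: V = 2.02 m/s, Re = 4.29×10^5, f = 0.01461, h_f = 7.77 m ≈ 8.22 m ✓

D ≈ 530 mm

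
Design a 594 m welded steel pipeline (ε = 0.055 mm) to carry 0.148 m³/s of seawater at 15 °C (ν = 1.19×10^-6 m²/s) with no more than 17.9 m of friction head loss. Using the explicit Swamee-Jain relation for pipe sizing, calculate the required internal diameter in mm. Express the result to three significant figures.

D ≈ 251 mm

Swamee-Jain (Type III): D = 0.66·[ε^1.25·(LQ²/(gh_f))^4.75 + ν·Q^9.4·(L/(gh_f))^5.2]^0.04
LQ²/(gh_f) = 0.07409; L/(gh_f) = 3.383
Term 1 = ε^1.25·(…)^4.75 = 2.03×10^-11; Term 2 = ν·Q^9.4·(…)^5.2 = 1.07×10^-11
D = 0.66·(2.03×10^-11 + 1.07×10^-11)^0.04 = 0.2507 m = 251 mm
Check: V = 3.00 m/s, Re = 6.32×10^5, f = 0.01541, h_f = 16.7 m ≈ 17.9 m ✓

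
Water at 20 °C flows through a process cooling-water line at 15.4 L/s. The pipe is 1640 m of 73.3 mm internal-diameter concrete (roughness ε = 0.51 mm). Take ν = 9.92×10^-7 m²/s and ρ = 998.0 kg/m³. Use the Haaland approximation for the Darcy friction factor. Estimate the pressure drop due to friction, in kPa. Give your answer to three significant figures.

Δp ≈ 5050 kPa

V = 4Q/(πD²) = 4·0.0154/(π·0.0733²) = 3.649 m/s
Re = VD/ν = 3.649·0.0733/9.92×10^-7 = 2.70×10^5 → turbulent
ε/D = 0.51/73.3 = 0.00696
Haaland: f = 0.03398
h_f = f(L/D)V²/(2g) = 0.03398·(1640/0.0733)·3.649²/(2·9.81) = 516.0 m
Δp = ρg·h_f = 998.0·9.81·516.0 = 5052 kPa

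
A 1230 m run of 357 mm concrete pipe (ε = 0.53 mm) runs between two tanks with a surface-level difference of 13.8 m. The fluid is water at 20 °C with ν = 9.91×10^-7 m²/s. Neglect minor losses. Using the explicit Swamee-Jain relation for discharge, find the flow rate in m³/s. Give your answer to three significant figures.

Q ≈ 0.189 m³/s

Swamee-Jain (Type II): Q = -0.965·√(gD⁵h_f/L)·ln[ε/(3.7D) + √(3.17ν²L/(gD³h_f))]
√(gD⁵h_f/L) = √(9.81·0.357⁵·13.8/1230) = 0.02526
ε/(3.7D) = 4.01×10^-4; √(3.17ν²L/(gD³h_f)) = 2.49×10^-5
Q = -0.965·0.02526·ln(4.262×10^-4) = 0.1892 m³/s
Check: V = 1.89 m/s, Re = 6.81×10^5, f = 0.02211, h_f = 13.9 m ≈ 13.8 m ✓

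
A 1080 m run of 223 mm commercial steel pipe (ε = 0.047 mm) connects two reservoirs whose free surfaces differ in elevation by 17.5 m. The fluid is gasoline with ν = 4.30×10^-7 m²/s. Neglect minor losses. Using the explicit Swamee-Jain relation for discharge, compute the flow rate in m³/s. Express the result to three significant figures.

Swamee-Jain (Type II): Q = -0.965·√(gD⁵h_f/L)·ln[ε/(3.7D) + √(3.17ν²L/(gD³h_f))]
√(gD⁵h_f/L) = √(9.81·0.223⁵·17.5/1080) = 0.009363
ε/(3.7D) = 5.70×10^-5; √(3.17ν²L/(gD³h_f)) = 1.82×10^-5
Q = -0.965·0.009363·ln(7.520×10^-5) = 0.08579 m³/s
Check: V = 2.20 m/s, Re = 1.14×10^6, f = 0.01479, h_f = 17.6 m ≈ 17.5 m ✓

Q ≈ 0.0858 m³/s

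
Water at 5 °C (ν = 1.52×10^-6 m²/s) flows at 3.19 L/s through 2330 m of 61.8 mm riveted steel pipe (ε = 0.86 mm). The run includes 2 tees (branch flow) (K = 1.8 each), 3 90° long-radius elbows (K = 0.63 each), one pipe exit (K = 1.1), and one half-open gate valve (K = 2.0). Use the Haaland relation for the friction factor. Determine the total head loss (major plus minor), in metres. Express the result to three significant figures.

H_L ≈ 95.4 m

V = 4Q/(πD²) = 1.063 m/s; V²/2g = 0.05764 m
Re = 4.32×10^4, ε/D = 0.0139 → f = 0.04367 (Haaland)
Major: h_f = f(L/D)·V²/2g = 0.04367·37702·0.05764 = 94.90 m
Minor: ΣK = 8.59; h_m = ΣK·V²/2g = 0.4952 m
Total H_L = 94.90 + 0.4952 = 95.39 m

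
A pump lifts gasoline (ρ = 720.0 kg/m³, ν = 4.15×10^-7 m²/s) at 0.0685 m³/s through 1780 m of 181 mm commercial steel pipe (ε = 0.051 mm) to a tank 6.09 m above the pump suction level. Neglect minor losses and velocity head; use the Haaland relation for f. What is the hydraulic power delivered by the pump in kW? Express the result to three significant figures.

P_hyd ≈ 29.3 kW

V = 4Q/(πD²) = 2.662 m/s; Re = 1.16×10^6; ε/D = 2.82×10^-4; f = 0.01535
h_f = f(L/D)V²/2g = 54.52 m
Total head H = z + h_f = 6.09 + 54.52 = 60.61 m
P_hyd = ρgQH = 720.0·9.81·0.0685·60.61 = 29.33 kW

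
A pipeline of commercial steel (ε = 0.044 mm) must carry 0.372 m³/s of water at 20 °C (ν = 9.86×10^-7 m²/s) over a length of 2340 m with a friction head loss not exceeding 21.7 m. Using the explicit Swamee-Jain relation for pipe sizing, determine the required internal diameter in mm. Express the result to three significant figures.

Swamee-Jain (Type III): D = 0.66·[ε^1.25·(LQ²/(gh_f))^4.75 + ν·Q^9.4·(L/(gh_f))^5.2]^0.04
LQ²/(gh_f) = 1.521; L/(gh_f) = 10.99
Term 1 = ε^1.25·(…)^4.75 = 2.63×10^-5; Term 2 = ν·Q^9.4·(…)^5.2 = 2.35×10^-5
D = 0.66·(2.63×10^-5 + 2.35×10^-5)^0.04 = 0.4440 m = 444 mm
Check: V = 2.40 m/s, Re = 1.08×10^6, f = 0.01341, h_f = 20.8 m ≈ 21.7 m ✓

D ≈ 444 mm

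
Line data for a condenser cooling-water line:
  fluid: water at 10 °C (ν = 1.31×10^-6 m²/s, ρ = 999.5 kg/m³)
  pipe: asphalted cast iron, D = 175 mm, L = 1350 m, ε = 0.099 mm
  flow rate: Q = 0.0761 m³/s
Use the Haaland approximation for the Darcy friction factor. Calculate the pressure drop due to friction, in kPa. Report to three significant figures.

V = 4Q/(πD²) = 4·0.0761/(π·0.175²) = 3.164 m/s
Re = VD/ν = 3.164·0.175/1.31×10^-6 = 4.23×10^5 → turbulent
ε/D = 0.099/175 = 5.66×10^-4
Haaland: f = 0.01811
h_f = f(L/D)V²/(2g) = 0.01811·(1350/0.175)·3.164²/(2·9.81) = 71.29 m
Δp = ρg·h_f = 999.5·9.81·71.29 = 699.0 kPa

Δp ≈ 699 kPa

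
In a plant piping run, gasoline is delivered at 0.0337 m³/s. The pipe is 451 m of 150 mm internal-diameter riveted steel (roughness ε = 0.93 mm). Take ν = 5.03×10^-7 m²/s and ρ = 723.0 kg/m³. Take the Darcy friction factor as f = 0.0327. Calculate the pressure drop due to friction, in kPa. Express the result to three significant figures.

V = 4Q/(πD²) = 4·0.0337/(π·0.150²) = 1.907 m/s
h_f = f(L/D)V²/(2g) = 0.03270·(451/0.150)·1.907²/(2·9.81) = 18.22 m
Δp = ρg·h_f = 723.0·9.81·18.22 = 129.3 kPa

Δp ≈ 129 kPa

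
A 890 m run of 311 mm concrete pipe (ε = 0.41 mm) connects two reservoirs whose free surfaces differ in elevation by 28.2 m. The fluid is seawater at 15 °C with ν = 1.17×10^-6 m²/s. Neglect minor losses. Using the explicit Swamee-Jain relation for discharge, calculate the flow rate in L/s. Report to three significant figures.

Swamee-Jain (Type II): Q = -0.965·√(gD⁵h_f/L)·ln[ε/(3.7D) + √(3.17ν²L/(gD³h_f))]
√(gD⁵h_f/L) = √(9.81·0.311⁵·28.2/890) = 0.03007
ε/(3.7D) = 3.56×10^-4; √(3.17ν²L/(gD³h_f)) = 2.15×10^-5
Q = -0.965·0.03007·ln(3.778×10^-4) = 0.2287 m³/s
Check: V = 3.01 m/s, Re = 8.00×10^5, f = 0.02143, h_f = 28.3 m ≈ 28.2 m ✓

Q ≈ 229 L/s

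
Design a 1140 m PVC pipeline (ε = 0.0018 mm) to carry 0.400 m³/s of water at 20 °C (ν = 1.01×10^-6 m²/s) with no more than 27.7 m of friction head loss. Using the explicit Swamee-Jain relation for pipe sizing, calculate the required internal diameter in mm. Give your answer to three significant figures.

D ≈ 363 mm

Swamee-Jain (Type III): D = 0.66·[ε^1.25·(LQ²/(gh_f))^4.75 + ν·Q^9.4·(L/(gh_f))^5.2]^0.04
LQ²/(gh_f) = 0.6712; L/(gh_f) = 4.195
Term 1 = ε^1.25·(…)^4.75 = 9.93×10^-9; Term 2 = ν·Q^9.4·(…)^5.2 = 3.18×10^-7
D = 0.66·(9.93×10^-9 + 3.18×10^-7)^0.04 = 0.3632 m = 363 mm
Check: V = 3.86 m/s, Re = 1.39×10^6, f = 0.01114, h_f = 26.6 m ≈ 27.7 m ✓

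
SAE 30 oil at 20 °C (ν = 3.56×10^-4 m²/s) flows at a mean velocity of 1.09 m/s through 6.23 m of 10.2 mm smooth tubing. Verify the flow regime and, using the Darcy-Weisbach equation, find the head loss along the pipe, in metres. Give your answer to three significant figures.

Re = VD/ν = 1.09·0.01020/3.56×10^-4 = 31.2 → laminar (Re < 2300)
f = 64/Re = 2.049
h_f = f(L/D)V²/(2g) = 2.049·(6.23/0.01020)·1.09²/(2·9.81) = 75.80 m

h_f ≈ 75.8 m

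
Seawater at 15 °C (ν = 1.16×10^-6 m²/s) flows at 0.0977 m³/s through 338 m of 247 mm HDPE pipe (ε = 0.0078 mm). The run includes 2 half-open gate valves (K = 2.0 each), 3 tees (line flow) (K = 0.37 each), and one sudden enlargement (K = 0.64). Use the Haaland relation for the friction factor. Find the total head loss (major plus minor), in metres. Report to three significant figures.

V = 4Q/(πD²) = 2.039 m/s; V²/2g = 0.2119 m
Re = 4.34×10^5, ε/D = 3.16×10^-5 → f = 0.01375 (Haaland)
Major: h_f = f(L/D)·V²/2g = 0.01375·1368·0.2119 = 3.986 m
Minor: ΣK = 5.75; h_m = ΣK·V²/2g = 1.218 m
Total H_L = 3.986 + 1.218 = 5.204 m

H_L ≈ 5.20 m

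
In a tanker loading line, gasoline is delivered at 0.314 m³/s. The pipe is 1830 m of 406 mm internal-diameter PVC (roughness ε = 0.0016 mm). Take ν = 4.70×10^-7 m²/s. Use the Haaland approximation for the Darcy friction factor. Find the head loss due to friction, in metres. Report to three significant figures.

V = 4Q/(πD²) = 4·0.314/(π·0.406²) = 2.425 m/s
Re = VD/ν = 2.425·0.406/4.70×10^-7 = 2.10×10^6 → turbulent
ε/D = 0.0016/406 = 3.94×10^-6
Haaland: f = 0.01038
h_f = f(L/D)V²/(2g) = 0.01038·(1830/0.406)·2.425²/(2·9.81) = 14.03 m

h_f ≈ 14.0 m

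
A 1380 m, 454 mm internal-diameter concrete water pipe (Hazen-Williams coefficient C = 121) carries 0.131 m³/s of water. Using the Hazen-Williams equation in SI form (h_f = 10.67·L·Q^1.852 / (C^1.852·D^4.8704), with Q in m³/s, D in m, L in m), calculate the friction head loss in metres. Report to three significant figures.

h_f ≈ 2.22 m

h_f = 10.67·1380·0.131^1.852 / (121^1.852·0.454^4.8704) = 2.219 m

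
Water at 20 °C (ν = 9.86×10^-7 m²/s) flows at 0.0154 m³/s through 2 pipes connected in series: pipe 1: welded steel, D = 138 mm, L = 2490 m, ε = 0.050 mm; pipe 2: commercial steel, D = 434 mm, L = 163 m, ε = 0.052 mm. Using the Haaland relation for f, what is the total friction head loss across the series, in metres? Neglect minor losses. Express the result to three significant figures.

Pipe 1: V = 1.030 m/s, Re = 1.44×10^5, ε/D = 3.62×10^-4, f = 0.01855, h_1 = f(L/D)V²/2g = 18.08 m
Pipe 2: V = 0.1041 m/s, Re = 4.58×10^4, ε/D = 1.20×10^-4, f = 0.02145, h_2 = f(L/D)V²/2g = 0.004450 m
Series → Q common, losses add: H = Σh = 18.09 m

H ≈ 18.1 m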